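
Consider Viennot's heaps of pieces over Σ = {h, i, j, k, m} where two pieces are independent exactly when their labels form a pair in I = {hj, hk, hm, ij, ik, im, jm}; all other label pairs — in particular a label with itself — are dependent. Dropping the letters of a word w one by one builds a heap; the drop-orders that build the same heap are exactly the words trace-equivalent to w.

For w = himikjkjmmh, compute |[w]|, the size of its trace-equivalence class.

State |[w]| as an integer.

drop 0:h onto floor
drop 1:i onto {0:h}
drop 2:m onto floor
drop 3:i onto {1:i}
drop 4:k onto {2:m}
drop 5:j onto {4:k}
drop 6:k onto {5:j}
drop 7:j onto {6:k}
drop 8:m onto {6:k}
drop 9:m onto {8:m}
drop 10:h onto {3:i}
ground layer = {0:h, 2:m}
drop-orders for the pieces not yet dropped (sum over which currently-grounded one goes next):
  1 to go: {7} 1  {9} 1  {10} 1
  2 to go: {3,10} 1  {7,9} 2  {7,10} 2  {8,9} 1  {9,10} 2
  3 to go: {1,3,10} 1  {3,7,10} 3  {3,9,10} 3  {7,8,9} 3  {7,9,10} 6  {8,9,10} 3
  4 to go: {0,1,3,10} 1  {1,3,7,10} 4  {1,3,9,10} 4  {3,7,9,10} 12  {3,8,9,10} 6  {6,7,8,9} 3  {7,8,9,10} 12
  5 to go: {0,1,3,7,10} 5  {0,1,3,9,10} 5  {1,3,7,9,10} 20  {1,3,8,9,10} 10  {3,7,8,9,10} 30  {5,6,7,8,9} 3  {6,7,8,9,10} 15
  6 to go: {0,1,3,7,9,10} 30  {0,1,3,8,9,10} 15  {1,3,7,8,9,10} 60  {3,6,7,8,9,10} 45  {4,5,6,7,8,9} 3  {5,6,7,8,9,10} 18
  7 to go: {0,1,3,7,8,9,10} 105  {1,3,6,7,8,9,10} 105  {2,4,5,6,7,8,9} 3  {3,5,6,7,8,9,10} 63  {4,5,6,7,8,9,10} 21
  8 to go: {0,1,3,6,7,8,9,10} 210  {1,3,5,6,7,8,9,10} 168  {2,4,5,6,7,8,9,10} 24  {3,4,5,6,7,8,9,10} 84
  9 to go: {0,1,3,5,6,7,8,9,10} 378  {1,3,4,5,6,7,8,9,10} 252  {2,3,4,5,6,7,8,9,10} 108
  if 0:h drops first: 360 orders
  if 2:m drops first: 630 orders
heap linearizations: 990

990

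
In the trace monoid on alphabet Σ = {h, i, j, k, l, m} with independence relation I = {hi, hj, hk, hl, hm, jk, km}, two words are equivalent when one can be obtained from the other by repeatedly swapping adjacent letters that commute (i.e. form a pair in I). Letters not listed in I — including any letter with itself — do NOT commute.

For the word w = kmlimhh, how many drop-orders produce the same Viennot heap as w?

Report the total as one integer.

piece 0:k — minimal
piece 1:m — minimal
piece 2:l rests on {0:k, 1:m}
piece 3:i rests on {2:l}
piece 4:m rests on {3:i}
piece 5:h — minimal
piece 6:h rests on {5:h}
minimal pieces: {0:k, 1:m, 5:h}
ways to finish when only these pieces remain (= sum over removing one remaining piece with nothing left below it):
  1 left: {4}→1  {6}→1
  2 left: {3,4}→1  {4,6}→2  {5,6}→1
  3 left: {2,3,4}→1  {3,4,6}→3  {4,5,6}→3
  4 left: {0,2,3,4}→1  {1,2,3,4}→1  {2,3,4,6}→4  {3,4,5,6}→6
  5 left: {0,1,2,3,4}→2  {0,2,3,4,6}→5  {1,2,3,4,6}→5  {2,3,4,5,6}→10
  placing 0:k first → 15 extensions
  placing 1:m first → 15 extensions
  placing 5:h first → 12 extensions
total linear extensions = 42

42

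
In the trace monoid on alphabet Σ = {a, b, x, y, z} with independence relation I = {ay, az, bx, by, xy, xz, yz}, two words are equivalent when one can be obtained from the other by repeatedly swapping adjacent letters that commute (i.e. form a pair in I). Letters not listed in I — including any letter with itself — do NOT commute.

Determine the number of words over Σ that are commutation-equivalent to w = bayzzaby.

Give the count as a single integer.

drop 0:b onto floor
drop 1:a onto {0:b}
drop 2:y onto floor
drop 3:z onto {0:b}
drop 4:z onto {3:z}
drop 5:a onto {1:a}
drop 6:b onto {4:z, 5:a}
drop 7:y onto {2:y}
ground layer = {0:b, 2:y}
drop-orders for the pieces not yet dropped (sum over which currently-grounded one goes next):
  1 to go: {6} 1  {7} 1
  2 to go: {2,7} 1  {4,6} 1  {5,6} 1  {6,7} 2
  3 to go: {1,5,6} 1  {2,6,7} 3  {3,4,6} 1  {4,5,6} 2  {4,6,7} 3  {5,6,7} 3
  4 to go: {1,4,5,6} 3  {1,5,6,7} 4  {2,4,6,7} 6  {2,5,6,7} 6  {3,4,5,6} 3  {3,4,6,7} 4  {4,5,6,7} 8
  5 to go: {1,2,5,6,7} 10  {1,3,4,5,6} 6  {1,4,5,6,7} 15  {2,3,4,6,7} 10  {2,4,5,6,7} 20  {3,4,5,6,7} 15
  6 to go: {0,1,3,4,5,6} 6  {1,2,4,5,6,7} 45  {1,3,4,5,6,7} 36  {2,3,4,5,6,7} 45
  if 0:b drops first: 126 orders
  if 2:y drops first: 42 orders
heap linearizations: 168

168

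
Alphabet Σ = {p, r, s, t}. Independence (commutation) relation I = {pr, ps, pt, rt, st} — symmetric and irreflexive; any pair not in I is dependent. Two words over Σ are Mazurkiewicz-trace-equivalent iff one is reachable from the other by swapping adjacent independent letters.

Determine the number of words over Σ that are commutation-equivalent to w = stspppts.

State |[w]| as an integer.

piece 0:s — minimal
piece 1:t — minimal
piece 2:s rests on {0:s}
piece 3:p — minimal
piece 4:p rests on {3:p}
piece 5:p rests on {4:p}
piece 6:t rests on {1:t}
piece 7:s rests on {2:s}
minimal pieces: {0:s, 1:t, 3:p}
ways to finish when only these pieces remain (= sum over removing one remaining piece with nothing left below it):
  1 left: {5}→1  {6}→1  {7}→1
  2 left: {1,6}→1  {2,7}→1  {4,5}→1  {5,6}→2  {5,7}→2  {6,7}→2
  3 left: {0,2,7}→1  {1,5,6}→3  {1,6,7}→3  {2,5,7}→3  {2,6,7}→3  {3,4,5}→1  {4,5,6}→3  {4,5,7}→3  {5,6,7}→6
  4 left: {0,2,5,7}→4  {0,2,6,7}→4  {1,2,6,7}→6  {1,4,5,6}→6  {1,5,6,7}→12  {2,4,5,7}→6  {2,5,6,7}→12  {3,4,5,6}→4  {3,4,5,7}→4  {4,5,6,7}→12
  5 left: {0,1,2,6,7}→10  {0,2,4,5,7}→10  {0,2,5,6,7}→20  {1,2,5,6,7}→30  {1,3,4,5,6}→10  {1,4,5,6,7}→30  {2,3,4,5,7}→10  {2,4,5,6,7}→30  {3,4,5,6,7}→20
  6 left: {0,1,2,5,6,7}→60  {0,2,3,4,5,7}→20  {0,2,4,5,6,7}→60  {1,2,4,5,6,7}→90  {1,3,4,5,6,7}→60  {2,3,4,5,6,7}→60
  placing 0:s first → 210 extensions
  placing 1:t first → 140 extensions
  placing 3:p first → 210 extensions
total linear extensions = 560

560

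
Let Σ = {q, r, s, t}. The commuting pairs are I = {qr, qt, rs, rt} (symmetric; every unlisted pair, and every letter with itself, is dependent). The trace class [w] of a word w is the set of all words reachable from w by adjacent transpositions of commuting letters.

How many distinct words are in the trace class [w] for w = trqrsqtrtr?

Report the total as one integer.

#0=t has no predecessor
#1=r has no predecessor
#2=q has no predecessor
#3=r depends on [1:r]
#4=s depends on [0:t, 2:q]
#5=q depends on [4:s]
#6=t depends on [4:s]
#7=r depends on [3:r]
#8=t depends on [6:t]
#9=r depends on [7:r]
sources: [0:t, 1:r, 2:q]
N(rest) = Σ N(rest − s) over sources s of rest; N(one piece) = 1:
  size 1 → [5]=1  [8]=1  [9]=1
  size 2 → [5,8]=2  [5,9]=2  [6,8]=1  [7,9]=1  [8,9]=2
  size 3 → [3,7,9]=1  [5,6,8]=3  [5,7,9]=3  [5,8,9]=6  [6,8,9]=3  [7,8,9]=3
  size 4 → [1,3,7,9]=1  [3,5,7,9]=4  [3,7,8,9]=4  [4,5,6,8]=3  [5,6,8,9]=12  [5,7,8,9]=12  [6,7,8,9]=6
  size 5 → [0,4,5,6,8]=3  [1,3,5,7,9]=5  [1,3,7,8,9]=5  [2,4,5,6,8]=3  [3,5,7,8,9]=20  [3,6,7,8,9]=10  [4,5,6,8,9]=15  [5,6,7,8,9]=30
  size 6 → [0,2,4,5,6,8]=6  [0,4,5,6,8,9]=18  [1,3,5,7,8,9]=30  [1,3,6,7,8,9]=15  [2,4,5,6,8,9]=18  [3,5,6,7,8,9]=60  [4,5,6,7,8,9]=45
  size 7 → [0,2,4,5,6,8,9]=42  [0,4,5,6,7,8,9]=63  [1,3,5,6,7,8,9]=105  [2,4,5,6,7,8,9]=63  [3,4,5,6,7,8,9]=105
  size 8 → [0,2,4,5,6,7,8,9]=168  [0,3,4,5,6,7,8,9]=168  [1,3,4,5,6,7,8,9]=210  [2,3,4,5,6,7,8,9]=168
  first=0(t) contributes 378
  first=1(r) contributes 504
  first=2(q) contributes 378
|[w]| = 1260

1260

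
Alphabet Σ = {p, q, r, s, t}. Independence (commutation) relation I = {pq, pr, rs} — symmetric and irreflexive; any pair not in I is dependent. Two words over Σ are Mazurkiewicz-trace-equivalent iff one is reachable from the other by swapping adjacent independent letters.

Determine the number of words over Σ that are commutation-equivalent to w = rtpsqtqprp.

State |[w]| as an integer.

6

#0=r has no predecessor
#1=t depends on [0:r]
#2=p depends on [1:t]
#3=s depends on [2:p]
#4=q depends on [3:s]
#5=t depends on [4:q]
#6=q depends on [5:t]
#7=p depends on [5:t]
#8=r depends on [6:q]
#9=p depends on [7:p]
sources: [0:r]
N(rest) = Σ N(rest − s) over sources s of rest; N(one piece) = 1:
  size 1 → [8]=1  [9]=1
  size 2 → [6,8]=1  [7,9]=1  [8,9]=2
  size 3 → [6,8,9]=3  [7,8,9]=3
  size 4 → [6,7,8,9]=6
  size 5 → [5,6,7,8,9]=6
  size 6 → [4,5,6,7,8,9]=6
  size 7 → [3,4,5,6,7,8,9]=6
  size 8 → [2,3,4,5,6,7,8,9]=6
  first=0(r) contributes 6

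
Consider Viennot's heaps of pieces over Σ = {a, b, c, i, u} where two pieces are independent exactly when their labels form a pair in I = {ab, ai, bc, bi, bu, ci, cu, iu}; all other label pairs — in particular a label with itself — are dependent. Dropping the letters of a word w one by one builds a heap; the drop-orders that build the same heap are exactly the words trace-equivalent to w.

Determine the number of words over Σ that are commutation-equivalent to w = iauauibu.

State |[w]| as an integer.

piece 0:i — minimal
piece 1:a — minimal
piece 2:u rests on {1:a}
piece 3:a rests on {2:u}
piece 4:u rests on {3:a}
piece 5:i rests on {0:i}
piece 6:b — minimal
piece 7:u rests on {4:u}
minimal pieces: {0:i, 1:a, 6:b}
ways to finish when only these pieces remain (= sum over removing one remaining piece with nothing left below it):
  1 left: {5}→1  {6}→1  {7}→1
  2 left: {0,5}→1  {4,7}→1  {5,6}→2  {5,7}→2  {6,7}→2
  3 left: {0,5,6}→3  {0,5,7}→3  {3,4,7}→1  {4,5,7}→3  {4,6,7}→3  {5,6,7}→6
  4 left: {0,4,5,7}→6  {0,5,6,7}→12  {2,3,4,7}→1  {3,4,5,7}→4  {3,4,6,7}→4  {4,5,6,7}→12
  5 left: {0,3,4,5,7}→10  {0,4,5,6,7}→30  {1,2,3,4,7}→1  {2,3,4,5,7}→5  {2,3,4,6,7}→5  {3,4,5,6,7}→20
  6 left: {0,2,3,4,5,7}→15  {0,3,4,5,6,7}→60  {1,2,3,4,5,7}→6  {1,2,3,4,6,7}→6  {2,3,4,5,6,7}→30
  placing 0:i first → 42 extensions
  placing 1:a first → 105 extensions
  placing 6:b first → 21 extensions
total linear extensions = 168

168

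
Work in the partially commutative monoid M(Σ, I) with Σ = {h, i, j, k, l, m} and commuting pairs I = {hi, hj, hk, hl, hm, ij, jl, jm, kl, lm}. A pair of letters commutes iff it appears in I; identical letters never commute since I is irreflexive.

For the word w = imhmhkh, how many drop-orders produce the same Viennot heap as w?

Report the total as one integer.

#0=i has no predecessor
#1=m depends on [0:i]
#2=h has no predecessor
#3=m depends on [1:m]
#4=h depends on [2:h]
#5=k depends on [3:m]
#6=h depends on [4:h]
sources: [0:i, 2:h]
N(rest) = Σ N(rest − s) over sources s of rest; N(one piece) = 1:
  size 1 → [5]=1  [6]=1
  size 2 → [3,5]=1  [4,6]=1  [5,6]=2
  size 3 → [1,3,5]=1  [2,4,6]=1  [3,5,6]=3  [4,5,6]=3
  size 4 → [0,1,3,5]=1  [1,3,5,6]=4  [2,4,5,6]=4  [3,4,5,6]=6
  size 5 → [0,1,3,5,6]=5  [1,3,4,5,6]=10  [2,3,4,5,6]=10
  first=0(i) contributes 20
  first=2(h) contributes 15
|[w]| = 35

35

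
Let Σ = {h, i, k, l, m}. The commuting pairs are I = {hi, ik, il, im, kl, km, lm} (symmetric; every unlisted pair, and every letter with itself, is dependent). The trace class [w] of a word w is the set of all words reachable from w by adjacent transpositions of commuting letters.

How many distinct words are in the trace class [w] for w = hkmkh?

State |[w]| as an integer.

3

piece 0:h — minimal
piece 1:k rests on {0:h}
piece 2:m rests on {0:h}
piece 3:k rests on {1:k}
piece 4:h rests on {2:m, 3:k}
minimal pieces: {0:h}
ways to finish when only these pieces remain (= sum over removing one remaining piece with nothing left below it):
  1 left: {4}→1
  2 left: {2,4}→1  {3,4}→1
  3 left: {1,3,4}→1  {2,3,4}→2
  placing 0:h first → 3 extensions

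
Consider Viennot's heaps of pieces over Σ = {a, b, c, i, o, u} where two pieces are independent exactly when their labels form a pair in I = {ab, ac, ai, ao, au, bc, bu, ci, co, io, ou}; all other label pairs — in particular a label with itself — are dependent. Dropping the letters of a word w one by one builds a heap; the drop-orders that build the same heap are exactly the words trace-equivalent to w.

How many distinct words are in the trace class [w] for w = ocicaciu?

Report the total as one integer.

560

0(o) covers ∅
1(c) covers ∅
2(i) covers ∅
3(c) covers 1:c
4(a) covers ∅
5(c) covers 3:c
6(i) covers 2:i
7(u) covers 5:c, 6:i
floor of heap: 0:o, 1:c, 2:i, 4:a
completions by unplaced set U, small U first (add the entries for U minus each lowest piece of U):
  |U|=1: {0}:1  {4}:1  {7}:1
  |U|=2: {0,4}:2  {0,7}:2  {4,7}:2  {5,7}:1  {6,7}:1
  |U|=3: {0,4,7}:6  {0,5,7}:3  {0,6,7}:3  {2,6,7}:1  {3,5,7}:1  {4,5,7}:3  {4,6,7}:3  {5,6,7}:2
  |U|=4: {0,2,6,7}:4  {0,3,5,7}:4  {0,4,5,7}:12  {0,4,6,7}:12  {0,5,6,7}:8  {1,3,5,7}:1  {2,4,6,7}:4  {2,5,6,7}:3  {3,4,5,7}:4  {3,5,6,7}:3  {4,5,6,7}:8
  |U|=5: {0,1,3,5,7}:5  {0,2,4,6,7}:20  {0,2,5,6,7}:15  {0,3,4,5,7}:20  {0,3,5,6,7}:15  {0,4,5,6,7}:40  {1,3,4,5,7}:5  {1,3,5,6,7}:4  {2,3,5,6,7}:6  {2,4,5,6,7}:15  {3,4,5,6,7}:15
  |U|=6: {0,1,3,4,5,7}:30  {0,1,3,5,6,7}:24  {0,2,3,5,6,7}:36  {0,2,4,5,6,7}:90  {0,3,4,5,6,7}:90  {1,2,3,5,6,7}:10  {1,3,4,5,6,7}:24  {2,3,4,5,6,7}:36
  start at 0(o): 70
  start at 1(c): 252
  start at 2(i): 168
  start at 4(a): 70
sum over floor = 560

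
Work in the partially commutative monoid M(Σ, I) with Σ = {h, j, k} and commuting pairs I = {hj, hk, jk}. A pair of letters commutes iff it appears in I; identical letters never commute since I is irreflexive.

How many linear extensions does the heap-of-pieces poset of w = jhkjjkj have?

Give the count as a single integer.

drop 0:j onto floor
drop 1:h onto floor
drop 2:k onto floor
drop 3:j onto {0:j}
drop 4:j onto {3:j}
drop 5:k onto {2:k}
drop 6:j onto {4:j}
ground layer = {0:j, 1:h, 2:k}
drop-orders for the pieces not yet dropped (sum over which currently-grounded one goes next):
  1 to go: {1} 1  {5} 1  {6} 1
  2 to go: {1,5} 2  {1,6} 2  {2,5} 1  {4,6} 1  {5,6} 2
  3 to go: {1,2,5} 3  {1,4,6} 3  {1,5,6} 6  {2,5,6} 3  {3,4,6} 1  {4,5,6} 3
  4 to go: {0,3,4,6} 1  {1,2,5,6} 12  {1,3,4,6} 4  {1,4,5,6} 12  {2,4,5,6} 6  {3,4,5,6} 4
  5 to go: {0,1,3,4,6} 5  {0,3,4,5,6} 5  {1,2,4,5,6} 30  {1,3,4,5,6} 20  {2,3,4,5,6} 10
  if 0:j drops first: 60 orders
  if 1:h drops first: 15 orders
  if 2:k drops first: 30 orders
heap linearizations: 105

105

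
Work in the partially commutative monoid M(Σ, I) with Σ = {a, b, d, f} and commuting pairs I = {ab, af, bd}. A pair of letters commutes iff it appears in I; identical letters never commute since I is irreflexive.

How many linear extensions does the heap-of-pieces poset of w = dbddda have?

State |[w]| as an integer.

6

drop 0:d onto floor
drop 1:b onto floor
drop 2:d onto {0:d}
drop 3:d onto {2:d}
drop 4:d onto {3:d}
drop 5:a onto {4:d}
ground layer = {0:d, 1:b}
drop-orders for the pieces not yet dropped (sum over which currently-grounded one goes next):
  1 to go: {1} 1  {5} 1
  2 to go: {1,5} 2  {4,5} 1
  3 to go: {1,4,5} 3  {3,4,5} 1
  4 to go: {1,3,4,5} 4  {2,3,4,5} 1
  if 0:d drops first: 5 orders
  if 1:b drops first: 1 orders
heap linearizations: 6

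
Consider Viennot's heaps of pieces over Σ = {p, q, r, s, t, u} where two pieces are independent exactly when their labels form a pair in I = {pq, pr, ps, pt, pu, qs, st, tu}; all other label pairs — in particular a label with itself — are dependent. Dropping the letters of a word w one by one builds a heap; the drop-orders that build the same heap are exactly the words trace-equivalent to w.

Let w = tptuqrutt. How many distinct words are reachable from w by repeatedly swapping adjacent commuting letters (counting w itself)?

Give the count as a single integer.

81

0(t) covers ∅
1(p) covers ∅
2(t) covers 0:t
3(u) covers ∅
4(q) covers 2:t, 3:u
5(r) covers 4:q
6(u) covers 5:r
7(t) covers 5:r
8(t) covers 7:t
floor of heap: 0:t, 1:p, 3:u
completions by unplaced set U, small U first (add the entries for U minus each lowest piece of U):
  |U|=1: {1}:1  {6}:1  {8}:1
  |U|=2: {1,6}:2  {1,8}:2  {6,8}:2  {7,8}:1
  |U|=3: {1,6,8}:6  {1,7,8}:3  {6,7,8}:3
  |U|=4: {1,6,7,8}:12  {5,6,7,8}:3
  |U|=5: {1,5,6,7,8}:15  {4,5,6,7,8}:3
  |U|=6: {1,4,5,6,7,8}:18  {2,4,5,6,7,8}:3  {3,4,5,6,7,8}:3
  |U|=7: {0,2,4,5,6,7,8}:3  {1,2,4,5,6,7,8}:21  {1,3,4,5,6,7,8}:21  {2,3,4,5,6,7,8}:6
  start at 0(t): 48
  start at 1(p): 9
  start at 3(u): 24
sum over floor = 81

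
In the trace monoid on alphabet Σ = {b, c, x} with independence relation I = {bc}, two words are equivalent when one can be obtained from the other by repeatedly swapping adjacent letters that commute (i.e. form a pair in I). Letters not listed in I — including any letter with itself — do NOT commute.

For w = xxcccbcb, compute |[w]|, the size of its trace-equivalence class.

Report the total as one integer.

#0=x has no predecessor
#1=x depends on [0:x]
#2=c depends on [1:x]
#3=c depends on [2:c]
#4=c depends on [3:c]
#5=b depends on [1:x]
#6=c depends on [4:c]
#7=b depends on [5:b]
sources: [0:x]
N(rest) = Σ N(rest − s) over sources s of rest; N(one piece) = 1:
  size 1 → [6]=1  [7]=1
  size 2 → [4,6]=1  [5,7]=1  [6,7]=2
  size 3 → [3,4,6]=1  [4,6,7]=3  [5,6,7]=3
  size 4 → [2,3,4,6]=1  [3,4,6,7]=4  [4,5,6,7]=6
  size 5 → [2,3,4,6,7]=5  [3,4,5,6,7]=10
  size 6 → [2,3,4,5,6,7]=15
  first=0(x) contributes 15

15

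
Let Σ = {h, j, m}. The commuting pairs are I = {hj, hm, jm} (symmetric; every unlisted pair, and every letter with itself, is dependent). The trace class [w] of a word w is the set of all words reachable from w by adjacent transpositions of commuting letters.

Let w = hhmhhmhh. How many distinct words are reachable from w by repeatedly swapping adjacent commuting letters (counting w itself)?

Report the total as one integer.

28

drop 0:h onto floor
drop 1:h onto {0:h}
drop 2:m onto floor
drop 3:h onto {1:h}
drop 4:h onto {3:h}
drop 5:m onto {2:m}
drop 6:h onto {4:h}
drop 7:h onto {6:h}
ground layer = {0:h, 2:m}
drop-orders for the pieces not yet dropped (sum over which currently-grounded one goes next):
  1 to go: {5} 1  {7} 1
  2 to go: {2,5} 1  {5,7} 2  {6,7} 1
  3 to go: {2,5,7} 3  {4,6,7} 1  {5,6,7} 3
  4 to go: {2,5,6,7} 6  {3,4,6,7} 1  {4,5,6,7} 4
  5 to go: {1,3,4,6,7} 1  {2,4,5,6,7} 10  {3,4,5,6,7} 5
  6 to go: {0,1,3,4,6,7} 1  {1,3,4,5,6,7} 6  {2,3,4,5,6,7} 15
  if 0:h drops first: 21 orders
  if 2:m drops first: 7 orders
heap linearizations: 28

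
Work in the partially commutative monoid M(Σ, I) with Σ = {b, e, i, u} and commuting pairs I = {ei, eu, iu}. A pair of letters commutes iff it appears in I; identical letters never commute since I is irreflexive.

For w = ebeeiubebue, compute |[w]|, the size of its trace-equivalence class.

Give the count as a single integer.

0(e) covers ∅
1(b) covers 0:e
2(e) covers 1:b
3(e) covers 2:e
4(i) covers 1:b
5(u) covers 1:b
6(b) covers 3:e, 4:i, 5:u
7(e) covers 6:b
8(b) covers 7:e
9(u) covers 8:b
10(e) covers 8:b
floor of heap: 0:e
completions by unplaced set U, small U first (add the entries for U minus each lowest piece of U):
  |U|=1: {9}:1  {10}:1
  |U|=2: {9,10}:2
  |U|=3: {8,9,10}:2
  |U|=4: {7,8,9,10}:2
  |U|=5: {6,7,8,9,10}:2
  |U|=6: {3,6,7,8,9,10}:2  {4,6,7,8,9,10}:2  {5,6,7,8,9,10}:2
  |U|=7: {2,3,6,7,8,9,10}:2  {3,4,6,7,8,9,10}:4  {3,5,6,7,8,9,10}:4  {4,5,6,7,8,9,10}:4
  |U|=8: {2,3,4,6,7,8,9,10}:6  {2,3,5,6,7,8,9,10}:6  {3,4,5,6,7,8,9,10}:12
  |U|=9: {2,3,4,5,6,7,8,9,10}:24
  start at 0(e): 24

24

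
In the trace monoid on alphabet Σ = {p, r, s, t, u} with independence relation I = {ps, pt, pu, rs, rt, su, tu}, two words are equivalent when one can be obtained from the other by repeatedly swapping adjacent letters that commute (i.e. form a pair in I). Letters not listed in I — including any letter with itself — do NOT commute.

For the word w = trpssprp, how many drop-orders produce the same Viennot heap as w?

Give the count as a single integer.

56

drop 0:t onto floor
drop 1:r onto floor
drop 2:p onto {1:r}
drop 3:s onto {0:t}
drop 4:s onto {3:s}
drop 5:p onto {2:p}
drop 6:r onto {5:p}
drop 7:p onto {6:r}
ground layer = {0:t, 1:r}
drop-orders for the pieces not yet dropped (sum over which currently-grounded one goes next):
  1 to go: {4} 1  {7} 1
  2 to go: {3,4} 1  {4,7} 2  {6,7} 1
  3 to go: {0,3,4} 1  {3,4,7} 3  {4,6,7} 3  {5,6,7} 1
  4 to go: {0,3,4,7} 4  {2,5,6,7} 1  {3,4,6,7} 6  {4,5,6,7} 4
  5 to go: {0,3,4,6,7} 10  {1,2,5,6,7} 1  {2,4,5,6,7} 5  {3,4,5,6,7} 10
  6 to go: {0,3,4,5,6,7} 20  {1,2,4,5,6,7} 6  {2,3,4,5,6,7} 15
  if 0:t drops first: 21 orders
  if 1:r drops first: 35 orders
heap linearizations: 56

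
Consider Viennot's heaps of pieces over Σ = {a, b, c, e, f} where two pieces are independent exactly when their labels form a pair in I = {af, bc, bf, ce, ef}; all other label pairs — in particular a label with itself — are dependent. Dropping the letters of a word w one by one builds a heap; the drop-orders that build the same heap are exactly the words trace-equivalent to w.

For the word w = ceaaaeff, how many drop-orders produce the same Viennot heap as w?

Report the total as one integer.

#0=c has no predecessor
#1=e has no predecessor
#2=a depends on [0:c, 1:e]
#3=a depends on [2:a]
#4=a depends on [3:a]
#5=e depends on [4:a]
#6=f depends on [0:c]
#7=f depends on [6:f]
sources: [0:c, 1:e]
N(rest) = Σ N(rest − s) over sources s of rest; N(one piece) = 1:
  size 1 → [5]=1  [7]=1
  size 2 → [4,5]=1  [5,7]=2  [6,7]=1
  size 3 → [3,4,5]=1  [4,5,7]=3  [5,6,7]=3
  size 4 → [2,3,4,5]=1  [3,4,5,7]=4  [4,5,6,7]=6
  size 5 → [1,2,3,4,5]=1  [2,3,4,5,7]=5  [3,4,5,6,7]=10
  size 6 → [1,2,3,4,5,7]=6  [2,3,4,5,6,7]=15
  first=0(c) contributes 21
  first=1(e) contributes 15
|[w]| = 36

36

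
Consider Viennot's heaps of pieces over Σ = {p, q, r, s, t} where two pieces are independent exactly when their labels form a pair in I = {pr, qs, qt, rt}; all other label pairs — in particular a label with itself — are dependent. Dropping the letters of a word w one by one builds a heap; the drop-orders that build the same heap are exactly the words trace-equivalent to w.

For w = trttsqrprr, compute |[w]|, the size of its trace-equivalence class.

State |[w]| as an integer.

56

piece 0:t — minimal
piece 1:r — minimal
piece 2:t rests on {0:t}
piece 3:t rests on {2:t}
piece 4:s rests on {1:r, 3:t}
piece 5:q rests on {1:r}
piece 6:r rests on {4:s, 5:q}
piece 7:p rests on {4:s, 5:q}
piece 8:r rests on {6:r}
piece 9:r rests on {8:r}
minimal pieces: {0:t, 1:r}
ways to finish when only these pieces remain (= sum over removing one remaining piece with nothing left below it):
  1 left: {7}→1  {9}→1
  2 left: {7,9}→2  {8,9}→1
  3 left: {6,8,9}→1  {7,8,9}→3
  4 left: {6,7,8,9}→4
  5 left: {4,6,7,8,9}→4  {5,6,7,8,9}→4
  6 left: {3,4,6,7,8,9}→4  {4,5,6,7,8,9}→8
  7 left: {1,4,5,6,7,8,9}→8  {2,3,4,6,7,8,9}→4  {3,4,5,6,7,8,9}→12
  8 left: {0,2,3,4,6,7,8,9}→4  {1,3,4,5,6,7,8,9}→20  {2,3,4,5,6,7,8,9}→16
  placing 0:t first → 36 extensions
  placing 1:r first → 20 extensions
total linear extensions = 56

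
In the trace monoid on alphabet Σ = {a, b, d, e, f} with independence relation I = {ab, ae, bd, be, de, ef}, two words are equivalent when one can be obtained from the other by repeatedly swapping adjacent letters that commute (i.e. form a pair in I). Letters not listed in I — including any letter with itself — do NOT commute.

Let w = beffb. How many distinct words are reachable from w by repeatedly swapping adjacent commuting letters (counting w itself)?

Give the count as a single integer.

0(b) covers ∅
1(e) covers ∅
2(f) covers 0:b
3(f) covers 2:f
4(b) covers 3:f
floor of heap: 0:b, 1:e
completions by unplaced set U, small U first (add the entries for U minus each lowest piece of U):
  |U|=1: {1}:1  {4}:1
  |U|=2: {1,4}:2  {3,4}:1
  |U|=3: {1,3,4}:3  {2,3,4}:1
  start at 0(b): 4
  start at 1(e): 1
sum over floor = 5

5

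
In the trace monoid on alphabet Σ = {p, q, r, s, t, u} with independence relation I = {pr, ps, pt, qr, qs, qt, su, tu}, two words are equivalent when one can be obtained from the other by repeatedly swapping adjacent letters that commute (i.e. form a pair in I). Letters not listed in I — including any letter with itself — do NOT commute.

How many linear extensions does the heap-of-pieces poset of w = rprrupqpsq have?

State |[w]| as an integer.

0(r) covers ∅
1(p) covers ∅
2(r) covers 0:r
3(r) covers 2:r
4(u) covers 1:p, 3:r
5(p) covers 4:u
6(q) covers 5:p
7(p) covers 6:q
8(s) covers 3:r
9(q) covers 7:p
floor of heap: 0:r, 1:p
completions by unplaced set U, small U first (add the entries for U minus each lowest piece of U):
  |U|=1: {8}:1  {9}:1
  |U|=2: {7,9}:1  {8,9}:2
  |U|=3: {6,7,9}:1  {7,8,9}:3
  |U|=4: {5,6,7,9}:1  {6,7,8,9}:4
  |U|=5: {4,5,6,7,9}:1  {5,6,7,8,9}:5
  |U|=6: {1,4,5,6,7,9}:1  {4,5,6,7,8,9}:6
  |U|=7: {1,4,5,6,7,8,9}:7  {3,4,5,6,7,8,9}:6
  |U|=8: {1,3,4,5,6,7,8,9}:13  {2,3,4,5,6,7,8,9}:6
  start at 0(r): 19
  start at 1(p): 6
sum over floor = 25

25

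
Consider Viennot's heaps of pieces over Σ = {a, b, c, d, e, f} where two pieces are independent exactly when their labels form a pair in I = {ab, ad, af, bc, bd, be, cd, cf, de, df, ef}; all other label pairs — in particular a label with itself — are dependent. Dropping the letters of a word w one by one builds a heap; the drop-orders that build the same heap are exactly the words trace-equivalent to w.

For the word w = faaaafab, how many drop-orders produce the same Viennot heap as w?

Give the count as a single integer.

#0=f has no predecessor
#1=a has no predecessor
#2=a depends on [1:a]
#3=a depends on [2:a]
#4=a depends on [3:a]
#5=f depends on [0:f]
#6=a depends on [4:a]
#7=b depends on [5:f]
sources: [0:f, 1:a]
N(rest) = Σ N(rest − s) over sources s of rest; N(one piece) = 1:
  size 1 → [6]=1  [7]=1
  size 2 → [4,6]=1  [5,7]=1  [6,7]=2
  size 3 → [0,5,7]=1  [3,4,6]=1  [4,6,7]=3  [5,6,7]=3
  size 4 → [0,5,6,7]=4  [2,3,4,6]=1  [3,4,6,7]=4  [4,5,6,7]=6
  size 5 → [0,4,5,6,7]=10  [1,2,3,4,6]=1  [2,3,4,6,7]=5  [3,4,5,6,7]=10
  size 6 → [0,3,4,5,6,7]=20  [1,2,3,4,6,7]=6  [2,3,4,5,6,7]=15
  first=0(f) contributes 21
  first=1(a) contributes 35
|[w]| = 56

56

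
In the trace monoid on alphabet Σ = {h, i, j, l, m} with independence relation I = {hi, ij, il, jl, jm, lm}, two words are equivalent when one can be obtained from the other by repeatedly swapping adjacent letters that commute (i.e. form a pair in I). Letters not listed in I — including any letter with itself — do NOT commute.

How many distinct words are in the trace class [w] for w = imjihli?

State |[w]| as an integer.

piece 0:i — minimal
piece 1:m rests on {0:i}
piece 2:j — minimal
piece 3:i rests on {1:m}
piece 4:h rests on {1:m, 2:j}
piece 5:l rests on {4:h}
piece 6:i rests on {3:i}
minimal pieces: {0:i, 2:j}
ways to finish when only these pieces remain (= sum over removing one remaining piece with nothing left below it):
  1 left: {5}→1  {6}→1
  2 left: {3,6}→1  {4,5}→1  {5,6}→2
  3 left: {2,4,5}→1  {3,5,6}→3  {4,5,6}→3
  4 left: {2,4,5,6}→4  {3,4,5,6}→6
  5 left: {1,3,4,5,6}→6  {2,3,4,5,6}→10
  placing 0:i first → 16 extensions
  placing 2:j first → 6 extensions
total linear extensions = 22

22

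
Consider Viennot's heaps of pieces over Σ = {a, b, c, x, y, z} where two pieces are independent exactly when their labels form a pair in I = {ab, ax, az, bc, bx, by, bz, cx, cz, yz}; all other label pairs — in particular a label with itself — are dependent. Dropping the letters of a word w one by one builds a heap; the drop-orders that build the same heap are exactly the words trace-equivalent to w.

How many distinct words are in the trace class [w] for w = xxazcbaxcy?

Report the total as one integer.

700

#0=x has no predecessor
#1=x depends on [0:x]
#2=a has no predecessor
#3=z depends on [1:x]
#4=c depends on [2:a]
#5=b has no predecessor
#6=a depends on [4:c]
#7=x depends on [3:z]
#8=c depends on [6:a]
#9=y depends on [7:x, 8:c]
sources: [0:x, 2:a, 5:b]
N(rest) = Σ N(rest − s) over sources s of rest; N(one piece) = 1:
  size 1 → [5]=1  [9]=1
  size 2 → [5,9]=2  [7,9]=1  [8,9]=1
  size 3 → [3,7,9]=1  [5,7,9]=3  [5,8,9]=3  [6,8,9]=1  [7,8,9]=2
  size 4 → [1,3,7,9]=1  [3,5,7,9]=4  [3,7,8,9]=3  [4,6,8,9]=1  [5,6,8,9]=4  [5,7,8,9]=8  [6,7,8,9]=3
  size 5 → [0,1,3,7,9]=1  [1,3,5,7,9]=5  [1,3,7,8,9]=4  [2,4,6,8,9]=1  [3,5,7,8,9]=15  [3,6,7,8,9]=6  [4,5,6,8,9]=5  [4,6,7,8,9]=4  [5,6,7,8,9]=15
  size 6 → [0,1,3,5,7,9]=6  [0,1,3,7,8,9]=5  [1,3,5,7,8,9]=24  [1,3,6,7,8,9]=10  [2,4,5,6,8,9]=6  [2,4,6,7,8,9]=5  [3,4,6,7,8,9]=10  [3,5,6,7,8,9]=36  [4,5,6,7,8,9]=24
  size 7 → [0,1,3,5,7,8,9]=35  [0,1,3,6,7,8,9]=15  [1,3,4,6,7,8,9]=20  [1,3,5,6,7,8,9]=70  [2,3,4,6,7,8,9]=15  [2,4,5,6,7,8,9]=35  [3,4,5,6,7,8,9]=70
  size 8 → [0,1,3,4,6,7,8,9]=35  [0,1,3,5,6,7,8,9]=120  [1,2,3,4,6,7,8,9]=35  [1,3,4,5,6,7,8,9]=160  [2,3,4,5,6,7,8,9]=120
  first=0(x) contributes 315
  first=2(a) contributes 315
  first=5(b) contributes 70
|[w]| = 700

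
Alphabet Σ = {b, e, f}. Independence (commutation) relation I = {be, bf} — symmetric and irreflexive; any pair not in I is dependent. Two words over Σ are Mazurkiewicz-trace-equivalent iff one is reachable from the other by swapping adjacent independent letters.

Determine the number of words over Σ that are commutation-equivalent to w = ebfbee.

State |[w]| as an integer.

15

piece 0:e — minimal
piece 1:b — minimal
piece 2:f rests on {0:e}
piece 3:b rests on {1:b}
piece 4:e rests on {2:f}
piece 5:e rests on {4:e}
minimal pieces: {0:e, 1:b}
ways to finish when only these pieces remain (= sum over removing one remaining piece with nothing left below it):
  1 left: {3}→1  {5}→1
  2 left: {1,3}→1  {3,5}→2  {4,5}→1
  3 left: {1,3,5}→3  {2,4,5}→1  {3,4,5}→3
  4 left: {0,2,4,5}→1  {1,3,4,5}→6  {2,3,4,5}→4
  placing 0:e first → 10 extensions
  placing 1:b first → 5 extensions
total linear extensions = 15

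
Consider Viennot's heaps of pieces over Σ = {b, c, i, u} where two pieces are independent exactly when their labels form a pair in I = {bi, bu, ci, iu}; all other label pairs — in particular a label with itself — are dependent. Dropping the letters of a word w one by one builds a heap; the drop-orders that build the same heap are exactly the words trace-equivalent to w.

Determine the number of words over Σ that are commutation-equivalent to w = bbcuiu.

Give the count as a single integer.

6

#0=b has no predecessor
#1=b depends on [0:b]
#2=c depends on [1:b]
#3=u depends on [2:c]
#4=i has no predecessor
#5=u depends on [3:u]
sources: [0:b, 4:i]
N(rest) = Σ N(rest − s) over sources s of rest; N(one piece) = 1:
  size 1 → [4]=1  [5]=1
  size 2 → [3,5]=1  [4,5]=2
  size 3 → [2,3,5]=1  [3,4,5]=3
  size 4 → [1,2,3,5]=1  [2,3,4,5]=4
  first=0(b) contributes 5
  first=4(i) contributes 1
|[w]| = 6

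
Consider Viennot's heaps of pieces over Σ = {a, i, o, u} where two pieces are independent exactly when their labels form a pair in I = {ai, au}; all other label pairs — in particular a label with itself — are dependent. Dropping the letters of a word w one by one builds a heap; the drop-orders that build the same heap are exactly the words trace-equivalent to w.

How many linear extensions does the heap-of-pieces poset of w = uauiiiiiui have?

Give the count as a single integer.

10

#0=u has no predecessor
#1=a has no predecessor
#2=u depends on [0:u]
#3=i depends on [2:u]
#4=i depends on [3:i]
#5=i depends on [4:i]
#6=i depends on [5:i]
#7=i depends on [6:i]
#8=u depends on [7:i]
#9=i depends on [8:u]
sources: [0:u, 1:a]
N(rest) = Σ N(rest − s) over sources s of rest; N(one piece) = 1:
  size 1 → [1]=1  [9]=1
  size 2 → [1,9]=2  [8,9]=1
  size 3 → [1,8,9]=3  [7,8,9]=1
  size 4 → [1,7,8,9]=4  [6,7,8,9]=1
  size 5 → [1,6,7,8,9]=5  [5,6,7,8,9]=1
  size 6 → [1,5,6,7,8,9]=6  [4,5,6,7,8,9]=1
  size 7 → [1,4,5,6,7,8,9]=7  [3,4,5,6,7,8,9]=1
  size 8 → [1,3,4,5,6,7,8,9]=8  [2,3,4,5,6,7,8,9]=1
  first=0(u) contributes 9
  first=1(a) contributes 1
|[w]| = 10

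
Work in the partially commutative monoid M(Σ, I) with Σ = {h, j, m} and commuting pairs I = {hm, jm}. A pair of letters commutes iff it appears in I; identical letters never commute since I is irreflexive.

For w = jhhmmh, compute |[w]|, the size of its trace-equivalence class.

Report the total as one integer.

piece 0:j — minimal
piece 1:h rests on {0:j}
piece 2:h rests on {1:h}
piece 3:m — minimal
piece 4:m rests on {3:m}
piece 5:h rests on {2:h}
minimal pieces: {0:j, 3:m}
ways to finish when only these pieces remain (= sum over removing one remaining piece with nothing left below it):
  1 left: {4}→1  {5}→1
  2 left: {2,5}→1  {3,4}→1  {4,5}→2
  3 left: {1,2,5}→1  {2,4,5}→3  {3,4,5}→3
  4 left: {0,1,2,5}→1  {1,2,4,5}→4  {2,3,4,5}→6
  placing 0:j first → 10 extensions
  placing 3:m first → 5 extensions
total linear extensions = 15

15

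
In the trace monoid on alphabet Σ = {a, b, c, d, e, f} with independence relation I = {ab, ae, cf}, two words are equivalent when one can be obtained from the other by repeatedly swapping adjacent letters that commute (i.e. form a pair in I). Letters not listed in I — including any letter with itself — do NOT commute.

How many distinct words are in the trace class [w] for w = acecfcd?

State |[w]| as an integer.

3

piece 0:a — minimal
piece 1:c rests on {0:a}
piece 2:e rests on {1:c}
piece 3:c rests on {2:e}
piece 4:f rests on {2:e}
piece 5:c rests on {3:c}
piece 6:d rests on {4:f, 5:c}
minimal pieces: {0:a}
ways to finish when only these pieces remain (= sum over removing one remaining piece with nothing left below it):
  1 left: {6}→1
  2 left: {4,6}→1  {5,6}→1
  3 left: {3,5,6}→1  {4,5,6}→2
  4 left: {3,4,5,6}→3
  5 left: {2,3,4,5,6}→3
  placing 0:a first → 3 extensions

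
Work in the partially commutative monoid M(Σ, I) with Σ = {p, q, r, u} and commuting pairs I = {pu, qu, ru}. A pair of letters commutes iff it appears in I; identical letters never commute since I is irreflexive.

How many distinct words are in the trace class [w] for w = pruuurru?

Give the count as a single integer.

70

drop 0:p onto floor
drop 1:r onto {0:p}
drop 2:u onto floor
drop 3:u onto {2:u}
drop 4:u onto {3:u}
drop 5:r onto {1:r}
drop 6:r onto {5:r}
drop 7:u onto {4:u}
ground layer = {0:p, 2:u}
drop-orders for the pieces not yet dropped (sum over which currently-grounded one goes next):
  1 to go: {6} 1  {7} 1
  2 to go: {4,7} 1  {5,6} 1  {6,7} 2
  3 to go: {1,5,6} 1  {3,4,7} 1  {4,6,7} 3  {5,6,7} 3
  4 to go: {0,1,5,6} 1  {1,5,6,7} 4  {2,3,4,7} 1  {3,4,6,7} 4  {4,5,6,7} 6
  5 to go: {0,1,5,6,7} 5  {1,4,5,6,7} 10  {2,3,4,6,7} 5  {3,4,5,6,7} 10
  6 to go: {0,1,4,5,6,7} 15  {1,3,4,5,6,7} 20  {2,3,4,5,6,7} 15
  if 0:p drops first: 35 orders
  if 2:u drops first: 35 orders
heap linearizations: 70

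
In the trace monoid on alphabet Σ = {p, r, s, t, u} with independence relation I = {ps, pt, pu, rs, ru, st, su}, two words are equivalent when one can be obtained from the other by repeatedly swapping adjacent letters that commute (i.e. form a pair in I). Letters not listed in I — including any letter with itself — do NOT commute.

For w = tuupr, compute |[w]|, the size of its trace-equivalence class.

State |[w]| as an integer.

piece 0:t — minimal
piece 1:u rests on {0:t}
piece 2:u rests on {1:u}
piece 3:p — minimal
piece 4:r rests on {0:t, 3:p}
minimal pieces: {0:t, 3:p}
ways to finish when only these pieces remain (= sum over removing one remaining piece with nothing left below it):
  1 left: {2}→1  {4}→1
  2 left: {1,2}→1  {2,4}→2  {3,4}→1
  3 left: {1,2,4}→3  {2,3,4}→3
  placing 0:t first → 6 extensions
  placing 3:p first → 3 extensions
total linear extensions = 9

9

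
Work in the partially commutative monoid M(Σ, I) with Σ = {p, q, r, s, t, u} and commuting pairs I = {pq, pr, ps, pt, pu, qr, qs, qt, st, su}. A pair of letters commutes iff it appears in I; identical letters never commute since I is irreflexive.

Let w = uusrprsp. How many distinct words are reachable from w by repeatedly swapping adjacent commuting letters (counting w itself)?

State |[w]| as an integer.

#0=u has no predecessor
#1=u depends on [0:u]
#2=s has no predecessor
#3=r depends on [1:u, 2:s]
#4=p has no predecessor
#5=r depends on [3:r]
#6=s depends on [5:r]
#7=p depends on [4:p]
sources: [0:u, 2:s, 4:p]
N(rest) = Σ N(rest − s) over sources s of rest; N(one piece) = 1:
  size 1 → [6]=1  [7]=1
  size 2 → [4,7]=1  [5,6]=1  [6,7]=2
  size 3 → [3,5,6]=1  [4,6,7]=3  [5,6,7]=3
  size 4 → [1,3,5,6]=1  [2,3,5,6]=1  [3,5,6,7]=4  [4,5,6,7]=6
  size 5 → [0,1,3,5,6]=1  [1,2,3,5,6]=2  [1,3,5,6,7]=5  [2,3,5,6,7]=5  [3,4,5,6,7]=10
  size 6 → [0,1,2,3,5,6]=3  [0,1,3,5,6,7]=6  [1,2,3,5,6,7]=12  [1,3,4,5,6,7]=15  [2,3,4,5,6,7]=15
  first=0(u) contributes 42
  first=2(s) contributes 21
  first=4(p) contributes 21
|[w]| = 84

84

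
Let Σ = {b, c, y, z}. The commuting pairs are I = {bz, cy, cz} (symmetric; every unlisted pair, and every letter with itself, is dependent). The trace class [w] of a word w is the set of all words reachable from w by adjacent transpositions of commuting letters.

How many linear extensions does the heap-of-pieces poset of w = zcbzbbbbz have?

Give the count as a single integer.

84

piece 0:z — minimal
piece 1:c — minimal
piece 2:b rests on {1:c}
piece 3:z rests on {0:z}
piece 4:b rests on {2:b}
piece 5:b rests on {4:b}
piece 6:b rests on {5:b}
piece 7:b rests on {6:b}
piece 8:z rests on {3:z}
minimal pieces: {0:z, 1:c}
ways to finish when only these pieces remain (= sum over removing one remaining piece with nothing left below it):
  1 left: {7}→1  {8}→1
  2 left: {3,8}→1  {6,7}→1  {7,8}→2
  3 left: {0,3,8}→1  {3,7,8}→3  {5,6,7}→1  {6,7,8}→3
  4 left: {0,3,7,8}→4  {3,6,7,8}→6  {4,5,6,7}→1  {5,6,7,8}→4
  5 left: {0,3,6,7,8}→10  {2,4,5,6,7}→1  {3,5,6,7,8}→10  {4,5,6,7,8}→5
  6 left: {0,3,5,6,7,8}→20  {1,2,4,5,6,7}→1  {2,4,5,6,7,8}→6  {3,4,5,6,7,8}→15
  7 left: {0,3,4,5,6,7,8}→35  {1,2,4,5,6,7,8}→7  {2,3,4,5,6,7,8}→21
  placing 0:z first → 28 extensions
  placing 1:c first → 56 extensions
total linear extensions = 84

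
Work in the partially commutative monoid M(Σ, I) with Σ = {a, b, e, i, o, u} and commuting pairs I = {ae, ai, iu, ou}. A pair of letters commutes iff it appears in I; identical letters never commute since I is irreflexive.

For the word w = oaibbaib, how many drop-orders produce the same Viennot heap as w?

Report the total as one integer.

piece 0:o — minimal
piece 1:a rests on {0:o}
piece 2:i rests on {0:o}
piece 3:b rests on {1:a, 2:i}
piece 4:b rests on {3:b}
piece 5:a rests on {4:b}
piece 6:i rests on {4:b}
piece 7:b rests on {5:a, 6:i}
minimal pieces: {0:o}
ways to finish when only these pieces remain (= sum over removing one remaining piece with nothing left below it):
  1 left: {7}→1
  2 left: {5,7}→1  {6,7}→1
  3 left: {5,6,7}→2
  4 left: {4,5,6,7}→2
  5 left: {3,4,5,6,7}→2
  6 left: {1,3,4,5,6,7}→2  {2,3,4,5,6,7}→2
  placing 0:o first → 4 extensions

4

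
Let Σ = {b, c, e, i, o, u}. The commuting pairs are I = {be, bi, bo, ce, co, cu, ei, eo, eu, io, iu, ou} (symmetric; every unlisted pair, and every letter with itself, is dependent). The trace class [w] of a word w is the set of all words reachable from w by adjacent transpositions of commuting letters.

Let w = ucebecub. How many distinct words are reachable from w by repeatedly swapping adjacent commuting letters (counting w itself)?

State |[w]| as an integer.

piece 0:u — minimal
piece 1:c — minimal
piece 2:e — minimal
piece 3:b rests on {0:u, 1:c}
piece 4:e rests on {2:e}
piece 5:c rests on {3:b}
piece 6:u rests on {3:b}
piece 7:b rests on {5:c, 6:u}
minimal pieces: {0:u, 1:c, 2:e}
ways to finish when only these pieces remain (= sum over removing one remaining piece with nothing left below it):
  1 left: {4}→1  {7}→1
  2 left: {2,4}→1  {4,7}→2  {5,7}→1  {6,7}→1
  3 left: {2,4,7}→3  {4,5,7}→3  {4,6,7}→3  {5,6,7}→2
  4 left: {2,4,5,7}→6  {2,4,6,7}→6  {3,5,6,7}→2  {4,5,6,7}→8
  5 left: {0,3,5,6,7}→2  {1,3,5,6,7}→2  {2,4,5,6,7}→20  {3,4,5,6,7}→10
  6 left: {0,1,3,5,6,7}→4  {0,3,4,5,6,7}→12  {1,3,4,5,6,7}→12  {2,3,4,5,6,7}→30
  placing 0:u first → 42 extensions
  placing 1:c first → 42 extensions
  placing 2:e first → 28 extensions
total linear extensions = 112

112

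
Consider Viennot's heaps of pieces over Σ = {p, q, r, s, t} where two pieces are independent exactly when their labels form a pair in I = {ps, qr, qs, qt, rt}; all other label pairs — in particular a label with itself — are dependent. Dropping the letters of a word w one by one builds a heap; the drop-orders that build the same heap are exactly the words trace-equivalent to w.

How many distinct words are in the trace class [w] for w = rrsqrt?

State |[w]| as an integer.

12

drop 0:r onto floor
drop 1:r onto {0:r}
drop 2:s onto {1:r}
drop 3:q onto floor
drop 4:r onto {2:s}
drop 5:t onto {2:s}
ground layer = {0:r, 3:q}
drop-orders for the pieces not yet dropped (sum over which currently-grounded one goes next):
  1 to go: {3} 1  {4} 1  {5} 1
  2 to go: {3,4} 2  {3,5} 2  {4,5} 2
  3 to go: {2,4,5} 2  {3,4,5} 6
  4 to go: {1,2,4,5} 2  {2,3,4,5} 8
  if 0:r drops first: 10 orders
  if 3:q drops first: 2 orders
heap linearizations: 12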